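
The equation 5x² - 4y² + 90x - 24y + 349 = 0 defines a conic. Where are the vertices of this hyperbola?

(-11, -3) and (-7, -3)

5(x² + 18x) -4(y² + 6y) = -349
5(x + 9)² -4(y + 3)² = -349 + 405 - 36 = 20
Divide by 20: (x + 9)²/4 - (y + 3)²/5 = 1
Hyperbola, center (-9, -3), transverse axis horizontal; a² = 4, b² = 5.
a = 2. Vertices at (h ± a, k).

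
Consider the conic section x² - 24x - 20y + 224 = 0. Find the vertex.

Only x is squared. Complete the square in x: (x - 12)² = 20(y - 4).
Vertex (12, 4); 4p = 20 so p = 5. Opens up.

(12, 4)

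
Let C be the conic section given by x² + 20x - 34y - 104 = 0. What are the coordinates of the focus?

(-10, 5/2)

Only x is squared. Complete the square in x: (x + 10)² = 34(y + 6).
Vertex (-10, -6); 4p = 34 so p = 17/2. Opens up.
Focus is p units from the vertex along the axis: (h, k + p).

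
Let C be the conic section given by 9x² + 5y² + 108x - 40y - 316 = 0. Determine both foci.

(-6, -4) and (-6, 12)

Collect terms: 9(x² + 12x) + 5(y² - 8y) = 316
9(x + 6)² + 5(y - 4)² = 316 + 324 + 80 = 720
Divide by 720: (x + 6)²/80 + (y - 4)²/144 = 1
Ellipse, center (-6, 4), major axis vertical; a² = 144, b² = 80.
c² = a² - b² = 144 - 80 = 64, so c = 8.
Foci lie on the vertical axis through the center: (h, k ± c).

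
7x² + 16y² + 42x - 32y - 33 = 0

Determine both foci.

(-6, 1) and (0, 1)

Collect terms: 7(x² + 6x) + 16(y² - 2y) = 33
Completing the square gives 7(x + 3)² + 16(y - 1)² = 33 + 63 + 16 = 112.
Divide by 112: (x + 3)²/16 + (y - 1)²/7 = 1
Ellipse, center (-3, 1), major axis horizontal; a² = 16, b² = 7.
c² = a² - b² = 16 - 7 = 9, so c = 3.
Foci lie on the horizontal axis through the center: (h ± c, k).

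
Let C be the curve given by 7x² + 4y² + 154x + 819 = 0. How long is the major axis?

2√7

Rearranging, 7(x² + 22x) + 4y² = -819.
Complete the square: 7(x + 11)² + 4y² = -819 + 847 + 0 = 28
Divide through by 28 to get (x + 11)²/4 + y²/7 = 1.
Ellipse, center (-11, 0), major axis vertical; a² = 7, b² = 4.
a² = 7 so a = √7; the major axis has length 2a = 2√7.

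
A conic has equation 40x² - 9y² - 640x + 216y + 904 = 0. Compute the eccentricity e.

e = 7/3

Collect terms: 40(x² - 16x) -9(y² - 24y) = -904
Complete the square in x and y: 40(x - 8)² -9(y - 12)² = -904 + 2560 - 1296 = 360
Divide through by 360 to get (x - 8)²/9 - (y - 12)²/40 = 1.
Hyperbola, center (8, 12), transverse axis horizontal; a² = 9, b² = 40.
c² = a² + b² = 49, so c = 7.
e = c/a = 7/3.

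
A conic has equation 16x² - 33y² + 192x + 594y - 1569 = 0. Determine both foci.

Group: 16(x² + 12x) -33(y² - 18y) = 1569
Completing the square gives 16(x + 6)² -33(y - 9)² = 1569 + 576 - 2673 = -528.
Divide by -528: (y - 9)²/16 - (x + 6)²/33 = 1
Hyperbola, center (-6, 9), transverse axis vertical; a² = 16, b² = 33.
c² = a² + b² = 16 + 33 = 49, so c = 7.
Foci lie on the vertical axis through the center: (h, k ± c).

(-6, 2) and (-6, 16)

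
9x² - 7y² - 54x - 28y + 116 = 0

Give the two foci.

(3, -6) and (3, 2)

Group the x- and y-terms: 9(x² - 6x) -7(y² + 4y) = -116
Completing the square gives 9(x - 3)² -7(y + 2)² = -116 + 81 - 28 = -63.
Dividing both sides by -63: (y + 2)²/9 - (x - 3)²/7 = 1
Hyperbola, center (3, -2), transverse axis vertical; a² = 9, b² = 7.
c² = a² + b² = 9 + 7 = 16, so c = 4.
Foci lie on the vertical axis through the center: (h, k ± c).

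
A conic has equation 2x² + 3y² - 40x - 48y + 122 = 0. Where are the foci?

(10 - 3√5, 8) and (10 + 3√5, 8)

Rearranging, 2(x² - 20x) + 3(y² - 16y) = -122.
Complete the square in x and y: 2(x - 10)² + 3(y - 8)² = -122 + 200 + 192 = 270
Divide through by 270 to get (x - 10)²/135 + (y - 8)²/90 = 1.
Ellipse, center (10, 8), major axis horizontal; a² = 135, b² = 90.
c² = a² - b² = 135 - 90 = 45, so c = 3√5.
Foci lie on the horizontal axis through the center: (h ± c, k).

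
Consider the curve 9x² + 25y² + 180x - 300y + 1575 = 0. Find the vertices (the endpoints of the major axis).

(-15, 6) and (-5, 6)

Group: 9(x² + 20x) + 25(y² - 12y) = -1575
Complete the square in x and y: 9(x + 10)² + 25(y - 6)² = -1575 + 900 + 900 = 225
Dividing both sides by 225: (x + 10)²/25 + (y - 6)²/9 = 1
Ellipse, center (-10, 6), major axis horizontal; a² = 25, b² = 9.
a = 5. Vertices at (h ± a, k).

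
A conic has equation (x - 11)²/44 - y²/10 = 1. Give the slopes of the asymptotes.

Center (11, 0). The positive term is the x-term, so the transverse axis is horizontal; a² = 44, b² = 10.
For a horizontal hyperbola the asymptotes have slope ±b/a.
Here that is ±√10/2√11 = ±√110/22.

√110/22 and -√110/22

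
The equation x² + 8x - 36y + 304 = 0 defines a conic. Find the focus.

Only x is squared. Complete the square in x: (x + 4)² = 36(y - 8).
Vertex (-4, 8); 4p = 36 so p = 9. Opens up.
Focus is p units from the vertex along the axis: (h, k + p).

(-4, 17)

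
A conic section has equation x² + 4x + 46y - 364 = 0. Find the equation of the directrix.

Only x is squared. Complete the square in x: (x + 2)² = -46(y - 8).
Vertex (-2, 8); 4p = -46 so p = -23/2. Opens down.
Directrix is the horizontal line y = k − p = 8 − (-23/2) = 39/2.

y = 39/2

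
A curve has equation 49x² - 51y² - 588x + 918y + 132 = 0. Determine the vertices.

Group the x- and y-terms: 49(x² - 12x) -51(y² - 18y) = -132
49(x - 6)² -51(y - 9)² = -132 + 1764 - 4131 = -2499
Dividing both sides by -2499: (y - 9)²/49 - (x - 6)²/51 = 1
Hyperbola, center (6, 9), transverse axis vertical; a² = 49, b² = 51.
a = 7. Vertices at (h, k ± a).

(6, 2) and (6, 16)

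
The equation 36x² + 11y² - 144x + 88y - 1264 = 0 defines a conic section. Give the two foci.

(2, -14) and (2, 6)

Group the x- and y-terms: 36(x² - 4x) + 11(y² + 8y) = 1264
Complete the square: 36(x - 2)² + 11(y + 4)² = 1264 + 144 + 176 = 1584
Divide by 1584: (x - 2)²/44 + (y + 4)²/144 = 1
Ellipse, center (2, -4), major axis vertical; a² = 144, b² = 44.
c² = a² - b² = 144 - 44 = 100, so c = 10.
Foci lie on the vertical axis through the center: (h, k ± c).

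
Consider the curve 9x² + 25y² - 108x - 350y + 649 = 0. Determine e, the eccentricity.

e = 4/5

Collect terms: 9(x² - 12x) + 25(y² - 14y) = -649
9(x - 6)² + 25(y - 7)² = -649 + 324 + 1225 = 900
Dividing both sides by 900: (x - 6)²/100 + (y - 7)²/36 = 1
Ellipse, center (6, 7), major axis horizontal; a² = 100, b² = 36.
c² = a² - b² = 64, so c = 8.
e = c/a = 8/10 = 4/5.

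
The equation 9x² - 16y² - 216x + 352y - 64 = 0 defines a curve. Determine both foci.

Group the x- and y-terms: 9(x² - 24x) -16(y² - 22y) = 64
9(x - 12)² -16(y - 11)² = 64 + 1296 - 1936 = -576
Dividing both sides by -576: (y - 11)²/36 - (x - 12)²/64 = 1
Hyperbola, center (12, 11), transverse axis vertical; a² = 36, b² = 64.
c² = a² + b² = 36 + 64 = 100, so c = 10.
Foci lie on the vertical axis through the center: (h, k ± c).

(12, 1) and (12, 21)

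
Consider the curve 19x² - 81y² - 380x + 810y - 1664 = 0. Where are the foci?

(0, 5) and (20, 5)

Group the x- and y-terms: 19(x² - 20x) -81(y² - 10y) = 1664
19(x - 10)² -81(y - 5)² = 1664 + 1900 - 2025 = 1539
Divide through by 1539 to get (x - 10)²/81 - (y - 5)²/19 = 1.
Hyperbola, center (10, 5), transverse axis horizontal; a² = 81, b² = 19.
c² = a² + b² = 81 + 19 = 100, so c = 10.
Foci lie on the horizontal axis through the center: (h ± c, k).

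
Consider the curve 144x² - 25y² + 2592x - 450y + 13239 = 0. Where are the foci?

Collect terms: 144(x² + 18x) -25(y² + 18y) = -13239
Complete the square in x and y: 144(x + 9)² -25(y + 9)² = -13239 + 11664 - 2025 = -3600
Dividing both sides by -3600: (y + 9)²/144 - (x + 9)²/25 = 1
Hyperbola, center (-9, -9), transverse axis vertical; a² = 144, b² = 25.
c² = a² + b² = 144 + 25 = 169, so c = 13.
Foci lie on the vertical axis through the center: (h, k ± c).

(-9, -22) and (-9, 4)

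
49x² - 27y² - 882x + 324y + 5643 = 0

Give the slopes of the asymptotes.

7√3/9 and -7√3/9

49(x² - 18x) -27(y² - 12y) = -5643
Complete the square in x and y: 49(x - 9)² -27(y - 6)² = -5643 + 3969 - 972 = -2646
Dividing both sides by -2646: (y - 6)²/98 - (x - 9)²/54 = 1
Hyperbola, center (9, 6), transverse axis vertical; a² = 98, b² = 54.
For a vertical hyperbola the asymptotes have slope ±a/b.
Here that is ±7√2/3√6 = ±7√3/9.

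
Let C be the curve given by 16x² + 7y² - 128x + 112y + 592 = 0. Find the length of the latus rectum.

Rearranging, 16(x² - 8x) + 7(y² + 16y) = -592.
Complete the square in x and y: 16(x - 4)² + 7(y + 8)² = -592 + 256 + 448 = 112
Divide by 112: (x - 4)²/7 + (y + 8)²/16 = 1
Ellipse, center (4, -8), major axis vertical; a² = 16, b² = 7.
Latus rectum length = 2b²/a = 2·7/4 = 7/2.

7/2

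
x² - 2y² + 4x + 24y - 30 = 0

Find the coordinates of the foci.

Group the x- and y-terms: (x² + 4x) -2(y² - 12y) = 30
(x + 2)² -2(y - 6)² = 30 + 4 - 72 = -38
Divide through by -38 to get (y - 6)²/19 - (x + 2)²/38 = 1.
Hyperbola, center (-2, 6), transverse axis vertical; a² = 19, b² = 38.
c² = a² + b² = 19 + 38 = 57, so c = √57.
Foci lie on the vertical axis through the center: (h, k ± c).

(-2, 6 - √57) and (-2, 6 + √57)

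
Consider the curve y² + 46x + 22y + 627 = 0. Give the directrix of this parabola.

x = 1/2

Only y is squared. Complete the square in y: (y + 11)² = -46(x + 11).
Vertex (-11, -11); 4p = -46 so p = -23/2. Opens left.
Directrix is the vertical line x = h − p = -11 − (-23/2) = 1/2.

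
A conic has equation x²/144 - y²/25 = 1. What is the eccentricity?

Center (0, 0). The positive term is the x-term, so the transverse axis is horizontal; a² = 144, b² = 25.
c² = a² + b² = 169, so c = 13.
e = c/a = 13/12.

e = 13/12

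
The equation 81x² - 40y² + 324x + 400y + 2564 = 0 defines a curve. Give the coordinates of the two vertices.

Rearranging, 81(x² + 4x) -40(y² - 10y) = -2564.
81(x + 2)² -40(y - 5)² = -2564 + 324 - 1000 = -3240
Dividing both sides by -3240: (y - 5)²/81 - (x + 2)²/40 = 1
Hyperbola, center (-2, 5), transverse axis vertical; a² = 81, b² = 40.
a = 9. Vertices at (h, k ± a).

(-2, -4) and (-2, 14)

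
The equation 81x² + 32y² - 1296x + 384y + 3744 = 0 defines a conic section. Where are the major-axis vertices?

Collect terms: 81(x² - 16x) + 32(y² + 12y) = -3744
Complete the square in x and y: 81(x - 8)² + 32(y + 6)² = -3744 + 5184 + 1152 = 2592
Dividing both sides by 2592: (x - 8)²/32 + (y + 6)²/81 = 1
Ellipse, center (8, -6), major axis vertical; a² = 81, b² = 32.
a = 9. Vertices at (h, k ± a).

(8, -15) and (8, 3)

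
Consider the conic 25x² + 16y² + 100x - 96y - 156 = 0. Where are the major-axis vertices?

Group the x- and y-terms: 25(x² + 4x) + 16(y² - 6y) = 156
25(x + 2)² + 16(y - 3)² = 156 + 100 + 144 = 400
Divide through by 400 to get (x + 2)²/16 + (y - 3)²/25 = 1.
Ellipse, center (-2, 3), major axis vertical; a² = 25, b² = 16.
a = 5. Vertices at (h, k ± a).

(-2, -2) and (-2, 8)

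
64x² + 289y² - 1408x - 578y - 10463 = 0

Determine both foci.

(-4, 1) and (26, 1)

Rearranging, 64(x² - 22x) + 289(y² - 2y) = 10463.
Completing the square gives 64(x - 11)² + 289(y - 1)² = 10463 + 7744 + 289 = 18496.
Dividing both sides by 18496: (x - 11)²/289 + (y - 1)²/64 = 1
Ellipse, center (11, 1), major axis horizontal; a² = 289, b² = 64.
c² = a² - b² = 289 - 64 = 225, so c = 15.
Foci lie on the horizontal axis through the center: (h ± c, k).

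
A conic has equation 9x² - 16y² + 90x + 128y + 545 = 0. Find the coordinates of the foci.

(-5, -6) and (-5, 14)

9(x² + 10x) -16(y² - 8y) = -545
9(x + 5)² -16(y - 4)² = -545 + 225 - 256 = -576
Divide by -576: (y - 4)²/36 - (x + 5)²/64 = 1
Hyperbola, center (-5, 4), transverse axis vertical; a² = 36, b² = 64.
c² = a² + b² = 36 + 64 = 100, so c = 10.
Foci lie on the vertical axis through the center: (h, k ± c).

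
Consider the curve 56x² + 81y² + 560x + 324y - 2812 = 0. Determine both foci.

Collect terms: 56(x² + 10x) + 81(y² + 4y) = 2812
Complete the square: 56(x + 5)² + 81(y + 2)² = 2812 + 1400 + 324 = 4536
Divide through by 4536 to get (x + 5)²/81 + (y + 2)²/56 = 1.
Ellipse, center (-5, -2), major axis horizontal; a² = 81, b² = 56.
c² = a² - b² = 81 - 56 = 25, so c = 5.
Foci lie on the horizontal axis through the center: (h ± c, k).

(-10, -2) and (0, -2)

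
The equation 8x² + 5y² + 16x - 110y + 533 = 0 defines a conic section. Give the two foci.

(-1, 11 - √6) and (-1, 11 + √6)

Collect terms: 8(x² + 2x) + 5(y² - 22y) = -533
Completing the square gives 8(x + 1)² + 5(y - 11)² = -533 + 8 + 605 = 80.
Dividing both sides by 80: (x + 1)²/10 + (y - 11)²/16 = 1
Ellipse, center (-1, 11), major axis vertical; a² = 16, b² = 10.
c² = a² - b² = 16 - 10 = 6, so c = √6.
Foci lie on the vertical axis through the center: (h, k ± c).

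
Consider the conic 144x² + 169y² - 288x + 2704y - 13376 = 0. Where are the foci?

(-4, -8) and (6, -8)

Group the x- and y-terms: 144(x² - 2x) + 169(y² + 16y) = 13376
Complete the square: 144(x - 1)² + 169(y + 8)² = 13376 + 144 + 10816 = 24336
Dividing both sides by 24336: (x - 1)²/169 + (y + 8)²/144 = 1
Ellipse, center (1, -8), major axis horizontal; a² = 169, b² = 144.
c² = a² - b² = 169 - 144 = 25, so c = 5.
Foci lie on the horizontal axis through the center: (h ± c, k).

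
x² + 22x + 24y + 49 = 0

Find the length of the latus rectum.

24

Only x is squared. Complete the square in x: (x + 11)² = -24(y - 3).
Vertex (-11, 3); 4p = -24 so p = -6. Opens down.
Latus rectum length = |4p| = 24.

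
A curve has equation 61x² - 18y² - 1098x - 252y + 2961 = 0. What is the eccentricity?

Group: 61(x² - 18x) -18(y² + 14y) = -2961
Complete the square in x and y: 61(x - 9)² -18(y + 7)² = -2961 + 4941 - 882 = 1098
Dividing both sides by 1098: (x - 9)²/18 - (y + 7)²/61 = 1
Hyperbola, center (9, -7), transverse axis horizontal; a² = 18, b² = 61.
c² = a² + b² = 79, so c = √79.
e = c/a = √79/3√2 = √158/6.

e = √158/6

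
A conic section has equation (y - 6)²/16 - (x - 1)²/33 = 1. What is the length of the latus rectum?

Center (1, 6). The positive term is the y-term, so the transverse axis is vertical; a² = 16, b² = 33.
Latus rectum length = 2b²/a = 2·33/4 = 33/2.

33/2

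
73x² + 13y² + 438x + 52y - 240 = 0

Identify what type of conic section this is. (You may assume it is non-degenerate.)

ellipse

No xy term. Coefficients of x² and y² are A = 73, C = 13.
A and C have the same sign but A ≠ C ⇒ ellipse.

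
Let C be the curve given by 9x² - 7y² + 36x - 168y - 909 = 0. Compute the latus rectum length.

14/3

Collect terms: 9(x² + 4x) -7(y² + 24y) = 909
9(x + 2)² -7(y + 12)² = 909 + 36 - 1008 = -63
Dividing both sides by -63: (y + 12)²/9 - (x + 2)²/7 = 1
Hyperbola, center (-2, -12), transverse axis vertical; a² = 9, b² = 7.
Latus rectum length = 2b²/a = 2·7/3 = 14/3.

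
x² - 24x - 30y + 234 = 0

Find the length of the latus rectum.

Only x is squared. Complete the square in x: (x - 12)² = 30(y - 3).
Vertex (12, 3); 4p = 30 so p = 15/2. Opens up.
Latus rectum length = |4p| = 30.

30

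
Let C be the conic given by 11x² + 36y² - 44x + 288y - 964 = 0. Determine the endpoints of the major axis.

Group the x- and y-terms: 11(x² - 4x) + 36(y² + 8y) = 964
11(x - 2)² + 36(y + 4)² = 964 + 44 + 576 = 1584
Divide through by 1584 to get (x - 2)²/144 + (y + 4)²/44 = 1.
Ellipse, center (2, -4), major axis horizontal; a² = 144, b² = 44.
a = 12. Vertices at (h ± a, k).

(-10, -4) and (14, -4)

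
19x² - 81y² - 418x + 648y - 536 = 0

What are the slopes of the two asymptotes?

19(x² - 22x) -81(y² - 8y) = 536
Completing the square gives 19(x - 11)² -81(y - 4)² = 536 + 2299 - 1296 = 1539.
Dividing both sides by 1539: (x - 11)²/81 - (y - 4)²/19 = 1
Hyperbola, center (11, 4), transverse axis horizontal; a² = 81, b² = 19.
For a horizontal hyperbola the asymptotes have slope ±b/a.
Here that is ±√19/9.

√19/9 and -√19/9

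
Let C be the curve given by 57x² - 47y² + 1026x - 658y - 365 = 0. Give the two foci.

57(x² + 18x) -47(y² + 14y) = 365
Complete the square: 57(x + 9)² -47(y + 7)² = 365 + 4617 - 2303 = 2679
Divide through by 2679 to get (x + 9)²/47 - (y + 7)²/57 = 1.
Hyperbola, center (-9, -7), transverse axis horizontal; a² = 47, b² = 57.
c² = a² + b² = 47 + 57 = 104, so c = 2√26.
Foci lie on the horizontal axis through the center: (h ± c, k).

(-9 - 2√26, -7) and (-9 + 2√26, -7)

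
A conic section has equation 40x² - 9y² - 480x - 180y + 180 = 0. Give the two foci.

(-1, -10) and (13, -10)

Group the x- and y-terms: 40(x² - 12x) -9(y² + 20y) = -180
Complete the square in x and y: 40(x - 6)² -9(y + 10)² = -180 + 1440 - 900 = 360
Divide by 360: (x - 6)²/9 - (y + 10)²/40 = 1
Hyperbola, center (6, -10), transverse axis horizontal; a² = 9, b² = 40.
c² = a² + b² = 9 + 40 = 49, so c = 7.
Foci lie on the horizontal axis through the center: (h ± c, k).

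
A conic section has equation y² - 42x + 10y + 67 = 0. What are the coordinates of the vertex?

Only y is squared. Complete the square in y: (y + 5)² = 42(x - 1).
Vertex (1, -5); 4p = 42 so p = 21/2. Opens right.

(1, -5)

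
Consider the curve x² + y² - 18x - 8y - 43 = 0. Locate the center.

Rearranging, (x² - 18x) + (y² - 8y) = 43.
Complete the square in x and y: (x - 9)² + (y - 4)² = 43 + 81 + 16 = 140
So (x - 9)² + (y - 4)² = 140.
Circle centered at (9, 4) with r² = 140.

(9, 4)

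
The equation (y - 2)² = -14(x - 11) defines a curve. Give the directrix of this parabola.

Vertex (11, 2); 4p = -14 so p = -7/2. Opens left.
Directrix is the vertical line x = h − p = 11 − (-7/2) = 29/2.

x = 29/2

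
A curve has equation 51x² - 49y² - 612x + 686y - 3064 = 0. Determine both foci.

(-4, 7) and (16, 7)

Collect terms: 51(x² - 12x) -49(y² - 14y) = 3064
51(x - 6)² -49(y - 7)² = 3064 + 1836 - 2401 = 2499
Divide through by 2499 to get (x - 6)²/49 - (y - 7)²/51 = 1.
Hyperbola, center (6, 7), transverse axis horizontal; a² = 49, b² = 51.
c² = a² + b² = 49 + 51 = 100, so c = 10.
Foci lie on the horizontal axis through the center: (h ± c, k).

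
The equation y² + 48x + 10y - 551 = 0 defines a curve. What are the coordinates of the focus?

(0, -5)

Only y is squared. Complete the square in y: (y + 5)² = -48(x - 12).
Vertex (12, -5); 4p = -48 so p = -12. Opens left.
Focus is p units from the vertex along the axis: (h + p, k).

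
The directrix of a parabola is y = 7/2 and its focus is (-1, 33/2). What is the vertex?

(-1, 10)

The vertex is the midpoint between the focus and the directrix along the axis of symmetry.
Axis is vertical (directrix is horizontal). Vertex y-coordinate = (33/2 + 7/2)/2 = 10; x-coordinate = -1.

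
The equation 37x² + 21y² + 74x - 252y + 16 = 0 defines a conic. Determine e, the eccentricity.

Group: 37(x² + 2x) + 21(y² - 12y) = -16
Complete the square in x and y: 37(x + 1)² + 21(y - 6)² = -16 + 37 + 756 = 777
Divide by 777: (x + 1)²/21 + (y - 6)²/37 = 1
Ellipse, center (-1, 6), major axis vertical; a² = 37, b² = 21.
c² = a² - b² = 16, so c = 4.
e = c/a = 4/√37 = 4√37/37.

e = 4√37/37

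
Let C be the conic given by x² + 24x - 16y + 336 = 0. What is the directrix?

y = 8

Only x is squared. Complete the square in x: (x + 12)² = 16(y - 12).
Vertex (-12, 12); 4p = 16 so p = 4. Opens up.
Directrix is the horizontal line y = k − p = 12 − (4) = 8.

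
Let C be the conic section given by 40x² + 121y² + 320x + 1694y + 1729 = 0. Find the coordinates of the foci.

Group the x- and y-terms: 40(x² + 8x) + 121(y² + 14y) = -1729
Complete the square: 40(x + 4)² + 121(y + 7)² = -1729 + 640 + 5929 = 4840
Dividing both sides by 4840: (x + 4)²/121 + (y + 7)²/40 = 1
Ellipse, center (-4, -7), major axis horizontal; a² = 121, b² = 40.
c² = a² - b² = 121 - 40 = 81, so c = 9.
Foci lie on the horizontal axis through the center: (h ± c, k).

(-13, -7) and (5, -7)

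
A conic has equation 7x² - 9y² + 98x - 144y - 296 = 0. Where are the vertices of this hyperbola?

Collect terms: 7(x² + 14x) -9(y² + 16y) = 296
Complete the square in x and y: 7(x + 7)² -9(y + 8)² = 296 + 343 - 576 = 63
Dividing both sides by 63: (x + 7)²/9 - (y + 8)²/7 = 1
Hyperbola, center (-7, -8), transverse axis horizontal; a² = 9, b² = 7.
a = 3. Vertices at (h ± a, k).

(-10, -8) and (-4, -8)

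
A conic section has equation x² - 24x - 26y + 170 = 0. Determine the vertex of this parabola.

(12, 1)

Only x is squared. Complete the square in x: (x - 12)² = 26(y - 1).
Vertex (12, 1); 4p = 26 so p = 13/2. Opens up.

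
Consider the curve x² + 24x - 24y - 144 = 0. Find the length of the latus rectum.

24

Only x is squared. Complete the square in x: (x + 12)² = 24(y + 12).
Vertex (-12, -12); 4p = 24 so p = 6. Opens up.
Latus rectum length = |4p| = 24.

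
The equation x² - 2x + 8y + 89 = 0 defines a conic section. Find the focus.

(1, -13)

Only x is squared. Complete the square in x: (x - 1)² = -8(y + 11).
Vertex (1, -11); 4p = -8 so p = -2. Opens down.
Focus is p units from the vertex along the axis: (h, k + p).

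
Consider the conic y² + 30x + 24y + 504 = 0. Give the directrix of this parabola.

x = -9/2

Only y is squared. Complete the square in y: (y + 12)² = -30(x + 12).
Vertex (-12, -12); 4p = -30 so p = -15/2. Opens left.
Directrix is the vertical line x = h − p = -12 − (-15/2) = -9/2.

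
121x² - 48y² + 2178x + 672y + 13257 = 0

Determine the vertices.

(-9, -4) and (-9, 18)

121(x² + 18x) -48(y² - 14y) = -13257
Completing the square gives 121(x + 9)² -48(y - 7)² = -13257 + 9801 - 2352 = -5808.
Divide by -5808: (y - 7)²/121 - (x + 9)²/48 = 1
Hyperbola, center (-9, 7), transverse axis vertical; a² = 121, b² = 48.
a = 11. Vertices at (h, k ± a).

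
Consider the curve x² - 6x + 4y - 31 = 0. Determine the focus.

(3, 9)

Only x is squared. Complete the square in x: (x - 3)² = -4(y - 10).
Vertex (3, 10); 4p = -4 so p = -1. Opens down.
Focus is p units from the vertex along the axis: (h, k + p).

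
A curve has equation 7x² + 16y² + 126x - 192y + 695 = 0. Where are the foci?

(-15, 6) and (-3, 6)

Group the x- and y-terms: 7(x² + 18x) + 16(y² - 12y) = -695
Complete the square in x and y: 7(x + 9)² + 16(y - 6)² = -695 + 567 + 576 = 448
Divide by 448: (x + 9)²/64 + (y - 6)²/28 = 1
Ellipse, center (-9, 6), major axis horizontal; a² = 64, b² = 28.
c² = a² - b² = 64 - 28 = 36, so c = 6.
Foci lie on the horizontal axis through the center: (h ± c, k).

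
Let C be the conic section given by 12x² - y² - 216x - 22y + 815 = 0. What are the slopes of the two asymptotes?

12(x² - 18x) -(y² + 22y) = -815
Completing the square gives 12(x - 9)² -(y + 11)² = -815 + 972 - 121 = 36.
Dividing both sides by 36: (x - 9)²/3 - (y + 11)²/36 = 1
Hyperbola, center (9, -11), transverse axis horizontal; a² = 3, b² = 36.
For a horizontal hyperbola the asymptotes have slope ±b/a.
Here that is ±6/√3 = ±2√3.

2√3 and -2√3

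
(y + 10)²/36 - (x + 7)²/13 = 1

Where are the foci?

Center (-7, -10). The positive term is the y-term, so the transverse axis is vertical; a² = 36, b² = 13.
c² = a² + b² = 36 + 13 = 49, so c = 7.
Foci lie on the vertical axis through the center: (h, k ± c).

(-7, -17) and (-7, -3)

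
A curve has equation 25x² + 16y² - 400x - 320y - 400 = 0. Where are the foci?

(8, 1) and (8, 19)

25(x² - 16x) + 16(y² - 20y) = 400
Complete the square: 25(x - 8)² + 16(y - 10)² = 400 + 1600 + 1600 = 3600
Divide through by 3600 to get (x - 8)²/144 + (y - 10)²/225 = 1.
Ellipse, center (8, 10), major axis vertical; a² = 225, b² = 144.
c² = a² - b² = 225 - 144 = 81, so c = 9.
Foci lie on the vertical axis through the center: (h, k ± c).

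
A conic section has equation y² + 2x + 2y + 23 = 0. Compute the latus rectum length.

Only y is squared. Complete the square in y: (y + 1)² = -2(x + 11).
Vertex (-11, -1); 4p = -2 so p = -1/2. Opens left.
Latus rectum length = |4p| = 2.

2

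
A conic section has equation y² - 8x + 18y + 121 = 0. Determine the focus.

Only y is squared. Complete the square in y: (y + 9)² = 8(x - 5).
Vertex (5, -9); 4p = 8 so p = 2. Opens right.
Focus is p units from the vertex along the axis: (h + p, k).

(7, -9)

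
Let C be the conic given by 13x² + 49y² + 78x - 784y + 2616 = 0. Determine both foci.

13(x² + 6x) + 49(y² - 16y) = -2616
13(x + 3)² + 49(y - 8)² = -2616 + 117 + 3136 = 637
Divide through by 637 to get (x + 3)²/49 + (y - 8)²/13 = 1.
Ellipse, center (-3, 8), major axis horizontal; a² = 49, b² = 13.
c² = a² - b² = 49 - 13 = 36, so c = 6.
Foci lie on the horizontal axis through the center: (h ± c, k).

(-9, 8) and (3, 8)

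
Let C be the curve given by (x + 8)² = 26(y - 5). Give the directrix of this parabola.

Vertex (-8, 5); 4p = 26 so p = 13/2. Opens up.
Directrix is the horizontal line y = k − p = 5 − (13/2) = -3/2.

y = -3/2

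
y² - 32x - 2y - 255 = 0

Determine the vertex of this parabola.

(-8, 1)

Only y is squared. Complete the square in y: (y - 1)² = 32(x + 8).
Vertex (-8, 1); 4p = 32 so p = 8. Opens right.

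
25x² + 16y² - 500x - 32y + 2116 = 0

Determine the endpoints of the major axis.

Group the x- and y-terms: 25(x² - 20x) + 16(y² - 2y) = -2116
Completing the square gives 25(x - 10)² + 16(y - 1)² = -2116 + 2500 + 16 = 400.
Divide by 400: (x - 10)²/16 + (y - 1)²/25 = 1
Ellipse, center (10, 1), major axis vertical; a² = 25, b² = 16.
a = 5. Vertices at (h, k ± a).

(10, -4) and (10, 6)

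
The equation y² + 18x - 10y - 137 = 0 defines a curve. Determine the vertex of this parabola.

Only y is squared. Complete the square in y: (y - 5)² = -18(x - 9).
Vertex (9, 5); 4p = -18 so p = -9/2. Opens left.

(9, 5)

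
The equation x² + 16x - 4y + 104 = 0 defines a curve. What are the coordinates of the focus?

(-8, 11)

Only x is squared. Complete the square in x: (x + 8)² = 4(y - 10).
Vertex (-8, 10); 4p = 4 so p = 1. Opens up.
Focus is p units from the vertex along the axis: (h, k + p).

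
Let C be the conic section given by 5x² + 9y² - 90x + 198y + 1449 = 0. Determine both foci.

(7, -11) and (11, -11)

Collect terms: 5(x² - 18x) + 9(y² + 22y) = -1449
Completing the square gives 5(x - 9)² + 9(y + 11)² = -1449 + 405 + 1089 = 45.
Divide through by 45 to get (x - 9)²/9 + (y + 11)²/5 = 1.
Ellipse, center (9, -11), major axis horizontal; a² = 9, b² = 5.
c² = a² - b² = 9 - 5 = 4, so c = 2.
Foci lie on the horizontal axis through the center: (h ± c, k).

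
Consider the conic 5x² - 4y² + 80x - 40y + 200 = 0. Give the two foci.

5(x² + 16x) -4(y² + 10y) = -200
Complete the square in x and y: 5(x + 8)² -4(y + 5)² = -200 + 320 - 100 = 20
Dividing both sides by 20: (x + 8)²/4 - (y + 5)²/5 = 1
Hyperbola, center (-8, -5), transverse axis horizontal; a² = 4, b² = 5.
c² = a² + b² = 4 + 5 = 9, so c = 3.
Foci lie on the horizontal axis through the center: (h ± c, k).

(-11, -5) and (-5, -5)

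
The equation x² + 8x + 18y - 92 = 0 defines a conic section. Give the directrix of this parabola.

y = 21/2

Only x is squared. Complete the square in x: (x + 4)² = -18(y - 6).
Vertex (-4, 6); 4p = -18 so p = -9/2. Opens down.
Directrix is the horizontal line y = k − p = 6 − (-9/2) = 21/2.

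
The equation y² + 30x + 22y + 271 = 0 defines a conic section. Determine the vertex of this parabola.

(-5, -11)

Only y is squared. Complete the square in y: (y + 11)² = -30(x + 5).
Vertex (-5, -11); 4p = -30 so p = -15/2. Opens left.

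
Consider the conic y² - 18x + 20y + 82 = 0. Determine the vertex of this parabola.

Only y is squared. Complete the square in y: (y + 10)² = 18(x + 1).
Vertex (-1, -10); 4p = 18 so p = 9/2. Opens right.

(-1, -10)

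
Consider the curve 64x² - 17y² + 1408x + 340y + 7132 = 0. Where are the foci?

Group the x- and y-terms: 64(x² + 22x) -17(y² - 20y) = -7132
Completing the square gives 64(x + 11)² -17(y - 10)² = -7132 + 7744 - 1700 = -1088.
Divide by -1088: (y - 10)²/64 - (x + 11)²/17 = 1
Hyperbola, center (-11, 10), transverse axis vertical; a² = 64, b² = 17.
c² = a² + b² = 64 + 17 = 81, so c = 9.
Foci lie on the vertical axis through the center: (h, k ± c).

(-11, 1) and (-11, 19)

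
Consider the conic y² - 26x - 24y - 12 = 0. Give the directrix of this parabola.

Only y is squared. Complete the square in y: (y - 12)² = 26(x + 6).
Vertex (-6, 12); 4p = 26 so p = 13/2. Opens right.
Directrix is the vertical line x = h − p = -6 − (13/2) = -25/2.

x = -25/2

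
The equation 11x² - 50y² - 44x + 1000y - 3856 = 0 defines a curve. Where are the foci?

11(x² - 4x) -50(y² - 20y) = 3856
Complete the square: 11(x - 2)² -50(y - 10)² = 3856 + 44 - 5000 = -1100
Dividing both sides by -1100: (y - 10)²/22 - (x - 2)²/100 = 1
Hyperbola, center (2, 10), transverse axis vertical; a² = 22, b² = 100.
c² = a² + b² = 22 + 100 = 122, so c = √122.
Foci lie on the vertical axis through the center: (h, k ± c).

(2, 10 - √122) and (2, 10 + √122)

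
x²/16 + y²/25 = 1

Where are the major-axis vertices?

(0, -5) and (0, 5)

Center (0, 0). The larger denominator 25 sits under the y-term, so the major axis is vertical; a² = 25, b² = 16.
a = 5. Vertices at (h, k ± a).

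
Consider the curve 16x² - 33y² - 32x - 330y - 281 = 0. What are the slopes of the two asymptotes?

16(x² - 2x) -33(y² + 10y) = 281
Completing the square gives 16(x - 1)² -33(y + 5)² = 281 + 16 - 825 = -528.
Divide through by -528 to get (y + 5)²/16 - (x - 1)²/33 = 1.
Hyperbola, center (1, -5), transverse axis vertical; a² = 16, b² = 33.
For a vertical hyperbola the asymptotes have slope ±a/b.
Here that is ±4/√33 = ±4√33/33.

4√33/33 and -4√33/33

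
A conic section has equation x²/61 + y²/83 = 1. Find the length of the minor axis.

2√61

Center (0, 0). The larger denominator 83 sits under the y-term, so the major axis is vertical; a² = 83, b² = 61.
b² = 61 so b = √61; the minor axis has length 2b = 2√61.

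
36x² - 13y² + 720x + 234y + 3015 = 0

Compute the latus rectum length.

36(x² + 20x) -13(y² - 18y) = -3015
36(x + 10)² -13(y - 9)² = -3015 + 3600 - 1053 = -468
Dividing both sides by -468: (y - 9)²/36 - (x + 10)²/13 = 1
Hyperbola, center (-10, 9), transverse axis vertical; a² = 36, b² = 13.
Latus rectum length = 2b²/a = 2·13/6 = 13/3.

13/3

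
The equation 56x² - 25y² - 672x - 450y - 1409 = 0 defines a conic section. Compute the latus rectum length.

112/5

Rearranging, 56(x² - 12x) -25(y² + 18y) = 1409.
Completing the square gives 56(x - 6)² -25(y + 9)² = 1409 + 2016 - 2025 = 1400.
Divide by 1400: (x - 6)²/25 - (y + 9)²/56 = 1
Hyperbola, center (6, -9), transverse axis horizontal; a² = 25, b² = 56.
Latus rectum length = 2b²/a = 2·56/5 = 112/5.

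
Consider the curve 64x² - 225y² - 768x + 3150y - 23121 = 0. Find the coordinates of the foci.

Rearranging, 64(x² - 12x) -225(y² - 14y) = 23121.
Complete the square: 64(x - 6)² -225(y - 7)² = 23121 + 2304 - 11025 = 14400
Dividing both sides by 14400: (x - 6)²/225 - (y - 7)²/64 = 1
Hyperbola, center (6, 7), transverse axis horizontal; a² = 225, b² = 64.
c² = a² + b² = 225 + 64 = 289, so c = 17.
Foci lie on the horizontal axis through the center: (h ± c, k).

(-11, 7) and (23, 7)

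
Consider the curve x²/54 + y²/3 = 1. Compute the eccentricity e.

e = √34/6

Center (0, 0). The larger denominator 54 sits under the x-term, so the major axis is horizontal; a² = 54, b² = 3.
c² = a² - b² = 51, so c = √51.
e = c/a = √51/3√6 = √34/6.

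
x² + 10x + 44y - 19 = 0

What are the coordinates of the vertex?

(-5, 1)

Only x is squared. Complete the square in x: (x + 5)² = -44(y - 1).
Vertex (-5, 1); 4p = -44 so p = -11. Opens down.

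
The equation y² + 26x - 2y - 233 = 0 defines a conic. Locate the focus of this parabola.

Only y is squared. Complete the square in y: (y - 1)² = -26(x - 9).
Vertex (9, 1); 4p = -26 so p = -13/2. Opens left.
Focus is p units from the vertex along the axis: (h + p, k).

(5/2, 1)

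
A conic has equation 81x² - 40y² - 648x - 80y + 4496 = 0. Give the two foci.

Group: 81(x² - 8x) -40(y² + 2y) = -4496
Completing the square gives 81(x - 4)² -40(y + 1)² = -4496 + 1296 - 40 = -3240.
Divide through by -3240 to get (y + 1)²/81 - (x - 4)²/40 = 1.
Hyperbola, center (4, -1), transverse axis vertical; a² = 81, b² = 40.
c² = a² + b² = 81 + 40 = 121, so c = 11.
Foci lie on the vertical axis through the center: (h, k ± c).

(4, -12) and (4, 10)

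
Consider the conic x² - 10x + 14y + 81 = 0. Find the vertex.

(5, -4)

Only x is squared. Complete the square in x: (x - 5)² = -14(y + 4).
Vertex (5, -4); 4p = -14 so p = -7/2. Opens down.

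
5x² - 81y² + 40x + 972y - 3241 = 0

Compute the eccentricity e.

Collect terms: 5(x² + 8x) -81(y² - 12y) = 3241
Complete the square in x and y: 5(x + 4)² -81(y - 6)² = 3241 + 80 - 2916 = 405
Dividing both sides by 405: (x + 4)²/81 - (y - 6)²/5 = 1
Hyperbola, center (-4, 6), transverse axis horizontal; a² = 81, b² = 5.
c² = a² + b² = 86, so c = √86.
e = c/a = √86/9.

e = √86/9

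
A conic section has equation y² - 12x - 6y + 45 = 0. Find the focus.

Only y is squared. Complete the square in y: (y - 3)² = 12(x - 3).
Vertex (3, 3); 4p = 12 so p = 3. Opens right.
Focus is p units from the vertex along the axis: (h + p, k).

(6, 3)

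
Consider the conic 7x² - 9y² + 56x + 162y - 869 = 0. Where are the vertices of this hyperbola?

(-10, 9) and (2, 9)

7(x² + 8x) -9(y² - 18y) = 869
Completing the square gives 7(x + 4)² -9(y - 9)² = 869 + 112 - 729 = 252.
Dividing both sides by 252: (x + 4)²/36 - (y - 9)²/28 = 1
Hyperbola, center (-4, 9), transverse axis horizontal; a² = 36, b² = 28.
a = 6. Vertices at (h ± a, k).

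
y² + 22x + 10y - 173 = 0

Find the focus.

(7/2, -5)

Only y is squared. Complete the square in y: (y + 5)² = -22(x - 9).
Vertex (9, -5); 4p = -22 so p = -11/2. Opens left.
Focus is p units from the vertex along the axis: (h + p, k).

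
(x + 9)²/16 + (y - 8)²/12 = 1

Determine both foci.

(-11, 8) and (-7, 8)

Center (-9, 8). The larger denominator 16 sits under the x-term, so the major axis is horizontal; a² = 16, b² = 12.
c² = a² - b² = 16 - 12 = 4, so c = 2.
Foci lie on the horizontal axis through the center: (h ± c, k).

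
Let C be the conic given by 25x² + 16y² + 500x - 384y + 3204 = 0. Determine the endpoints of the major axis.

(-10, 2) and (-10, 22)

Group the x- and y-terms: 25(x² + 20x) + 16(y² - 24y) = -3204
Complete the square in x and y: 25(x + 10)² + 16(y - 12)² = -3204 + 2500 + 2304 = 1600
Divide through by 1600 to get (x + 10)²/64 + (y - 12)²/100 = 1.
Ellipse, center (-10, 12), major axis vertical; a² = 100, b² = 64.
a = 10. Vertices at (h, k ± a).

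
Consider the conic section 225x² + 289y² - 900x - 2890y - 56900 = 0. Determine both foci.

(-6, 5) and (10, 5)

Group: 225(x² - 4x) + 289(y² - 10y) = 56900
Complete the square: 225(x - 2)² + 289(y - 5)² = 56900 + 900 + 7225 = 65025
Dividing both sides by 65025: (x - 2)²/289 + (y - 5)²/225 = 1
Ellipse, center (2, 5), major axis horizontal; a² = 289, b² = 225.
c² = a² - b² = 289 - 225 = 64, so c = 8.
Foci lie on the horizontal axis through the center: (h ± c, k).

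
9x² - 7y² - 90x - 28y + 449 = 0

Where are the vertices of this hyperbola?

Group the x- and y-terms: 9(x² - 10x) -7(y² + 4y) = -449
Complete the square: 9(x - 5)² -7(y + 2)² = -449 + 225 - 28 = -252
Dividing both sides by -252: (y + 2)²/36 - (x - 5)²/28 = 1
Hyperbola, center (5, -2), transverse axis vertical; a² = 36, b² = 28.
a = 6. Vertices at (h, k ± a).

(5, -8) and (5, 4)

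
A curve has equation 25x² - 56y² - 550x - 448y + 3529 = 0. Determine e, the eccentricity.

e = 9/5

Group: 25(x² - 22x) -56(y² + 8y) = -3529
Complete the square: 25(x - 11)² -56(y + 4)² = -3529 + 3025 - 896 = -1400
Divide by -1400: (y + 4)²/25 - (x - 11)²/56 = 1
Hyperbola, center (11, -4), transverse axis vertical; a² = 25, b² = 56.
c² = a² + b² = 81, so c = 9.
e = c/a = 9/5.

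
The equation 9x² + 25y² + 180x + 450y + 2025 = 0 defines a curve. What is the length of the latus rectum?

36/5

Group the x- and y-terms: 9(x² + 20x) + 25(y² + 18y) = -2025
Completing the square gives 9(x + 10)² + 25(y + 9)² = -2025 + 900 + 2025 = 900.
Divide by 900: (x + 10)²/100 + (y + 9)²/36 = 1
Ellipse, center (-10, -9), major axis horizontal; a² = 100, b² = 36.
Latus rectum length = 2b²/a = 2·36/10 = 36/5.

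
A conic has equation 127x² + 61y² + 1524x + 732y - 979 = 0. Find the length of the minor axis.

2√61

Group: 127(x² + 12x) + 61(y² + 12y) = 979
127(x + 6)² + 61(y + 6)² = 979 + 4572 + 2196 = 7747
Divide by 7747: (x + 6)²/61 + (y + 6)²/127 = 1
Ellipse, center (-6, -6), major axis vertical; a² = 127, b² = 61.
b² = 61 so b = √61; the minor axis has length 2b = 2√61.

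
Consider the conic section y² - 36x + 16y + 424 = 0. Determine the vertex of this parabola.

Only y is squared. Complete the square in y: (y + 8)² = 36(x - 10).
Vertex (10, -8); 4p = 36 so p = 9. Opens right.

(10, -8)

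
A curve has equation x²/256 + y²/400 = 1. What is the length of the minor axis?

32

Center (0, 0). The larger denominator 400 sits under the y-term, so the major axis is vertical; a² = 400, b² = 256.
b² = 256 so b = 16; the minor axis has length 2b = 32.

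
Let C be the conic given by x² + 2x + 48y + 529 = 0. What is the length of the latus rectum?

48

Only x is squared. Complete the square in x: (x + 1)² = -48(y + 11).
Vertex (-1, -11); 4p = -48 so p = -12. Opens down.
Latus rectum length = |4p| = 48.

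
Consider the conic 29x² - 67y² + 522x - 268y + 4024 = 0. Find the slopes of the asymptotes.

√1943/67 and -√1943/67

Group: 29(x² + 18x) -67(y² + 4y) = -4024
Complete the square in x and y: 29(x + 9)² -67(y + 2)² = -4024 + 2349 - 268 = -1943
Dividing both sides by -1943: (y + 2)²/29 - (x + 9)²/67 = 1
Hyperbola, center (-9, -2), transverse axis vertical; a² = 29, b² = 67.
For a vertical hyperbola the asymptotes have slope ±a/b.
Here that is ±√29/√67 = ±√1943/67.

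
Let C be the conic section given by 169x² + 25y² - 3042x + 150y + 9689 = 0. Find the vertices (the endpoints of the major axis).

(9, -16) and (9, 10)

Collect terms: 169(x² - 18x) + 25(y² + 6y) = -9689
Completing the square gives 169(x - 9)² + 25(y + 3)² = -9689 + 13689 + 225 = 4225.
Dividing both sides by 4225: (x - 9)²/25 + (y + 3)²/169 = 1
Ellipse, center (9, -3), major axis vertical; a² = 169, b² = 25.
a = 13. Vertices at (h, k ± a).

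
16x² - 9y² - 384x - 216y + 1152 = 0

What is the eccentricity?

Group the x- and y-terms: 16(x² - 24x) -9(y² + 24y) = -1152
Complete the square in x and y: 16(x - 12)² -9(y + 12)² = -1152 + 2304 - 1296 = -144
Divide by -144: (y + 12)²/16 - (x - 12)²/9 = 1
Hyperbola, center (12, -12), transverse axis vertical; a² = 16, b² = 9.
c² = a² + b² = 25, so c = 5.
e = c/a = 5/4.

e = 5/4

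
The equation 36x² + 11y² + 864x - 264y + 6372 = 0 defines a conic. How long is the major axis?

12

36(x² + 24x) + 11(y² - 24y) = -6372
36(x + 12)² + 11(y - 12)² = -6372 + 5184 + 1584 = 396
Divide through by 396 to get (x + 12)²/11 + (y - 12)²/36 = 1.
Ellipse, center (-12, 12), major axis vertical; a² = 36, b² = 11.
a² = 36 so a = 6; the major axis has length 2a = 12.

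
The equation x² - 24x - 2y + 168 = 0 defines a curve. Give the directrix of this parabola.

y = 23/2

Only x is squared. Complete the square in x: (x - 12)² = 2(y - 12).
Vertex (12, 12); 4p = 2 so p = 1/2. Opens up.
Directrix is the horizontal line y = k − p = 12 − (1/2) = 23/2.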